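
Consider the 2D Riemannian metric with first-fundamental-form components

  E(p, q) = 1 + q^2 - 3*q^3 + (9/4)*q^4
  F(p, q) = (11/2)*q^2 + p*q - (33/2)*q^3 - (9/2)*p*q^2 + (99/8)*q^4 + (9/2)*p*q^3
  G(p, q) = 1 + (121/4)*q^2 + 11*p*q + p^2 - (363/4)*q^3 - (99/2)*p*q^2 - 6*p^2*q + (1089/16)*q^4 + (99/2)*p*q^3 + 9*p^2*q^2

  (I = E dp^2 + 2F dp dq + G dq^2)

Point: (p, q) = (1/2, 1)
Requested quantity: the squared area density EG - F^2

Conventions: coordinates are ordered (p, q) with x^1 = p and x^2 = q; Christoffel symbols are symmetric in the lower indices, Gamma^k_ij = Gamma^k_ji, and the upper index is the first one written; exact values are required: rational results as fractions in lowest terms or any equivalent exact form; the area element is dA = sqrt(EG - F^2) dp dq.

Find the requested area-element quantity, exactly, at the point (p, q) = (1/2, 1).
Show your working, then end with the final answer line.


E = 5/4, F = 15/8, G = 241/16; EG - F^2 = 245/16

Answer: EG - F^2 = 245/16


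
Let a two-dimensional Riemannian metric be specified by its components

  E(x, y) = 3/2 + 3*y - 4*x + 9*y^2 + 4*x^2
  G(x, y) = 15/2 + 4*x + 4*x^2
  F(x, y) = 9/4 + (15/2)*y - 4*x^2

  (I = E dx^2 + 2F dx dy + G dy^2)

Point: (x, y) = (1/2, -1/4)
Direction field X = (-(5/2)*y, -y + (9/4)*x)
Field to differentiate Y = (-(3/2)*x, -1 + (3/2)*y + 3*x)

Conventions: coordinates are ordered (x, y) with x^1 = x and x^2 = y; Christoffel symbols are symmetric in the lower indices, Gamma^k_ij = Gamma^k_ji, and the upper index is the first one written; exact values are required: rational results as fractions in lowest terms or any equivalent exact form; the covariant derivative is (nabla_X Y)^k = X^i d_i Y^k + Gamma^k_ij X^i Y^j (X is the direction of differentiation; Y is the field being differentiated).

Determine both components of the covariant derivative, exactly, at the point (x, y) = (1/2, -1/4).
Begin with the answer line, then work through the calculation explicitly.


Answer: (nabla_X Y)^x = 4957/1480, (nabla_X Y)^y = 2353/592

E = 5/16, F = -5/8, G = 21/2 at the point
E_x = 0, E_y = -3/2, F_x = -4, F_y = 15/2, G_x = 8, G_y = 0
EG - F^2 = 185/64;  g^inv = (64/185) * [[21/2, 5/8], [5/8, 5/16]]
first-kind symbols [ij,l] = (1/2)(d_i g_jl + d_j g_il - d_l g_ij): [xx,x] = E_x/2 = 0, [xx,y] = F_x - E_y/2 = -13/4, [xy,x] = E_y/2 = -3/4, [xy,y] = G_x/2 = 4, [yy,x] = F_y - G_x/2 = 7/2, [yy,y] = G_y/2 = 0
Gamma^x_ij = (G*[ij,x] - F*[ij,y])/(EG - F^2), Gamma^y_ij = (E*[ij,y] - F*[ij,x])/(EG - F^2)
Gamma_xxx = -26/37, Gamma_xxy = -344/185, Gamma_xyy = 2352/185, Gamma_yxx = -13/37, Gamma_yxy = 10/37, Gamma_yyy = 28/37
X = (5/8, 11/8), Y = (-3/4, 1/8) at the point


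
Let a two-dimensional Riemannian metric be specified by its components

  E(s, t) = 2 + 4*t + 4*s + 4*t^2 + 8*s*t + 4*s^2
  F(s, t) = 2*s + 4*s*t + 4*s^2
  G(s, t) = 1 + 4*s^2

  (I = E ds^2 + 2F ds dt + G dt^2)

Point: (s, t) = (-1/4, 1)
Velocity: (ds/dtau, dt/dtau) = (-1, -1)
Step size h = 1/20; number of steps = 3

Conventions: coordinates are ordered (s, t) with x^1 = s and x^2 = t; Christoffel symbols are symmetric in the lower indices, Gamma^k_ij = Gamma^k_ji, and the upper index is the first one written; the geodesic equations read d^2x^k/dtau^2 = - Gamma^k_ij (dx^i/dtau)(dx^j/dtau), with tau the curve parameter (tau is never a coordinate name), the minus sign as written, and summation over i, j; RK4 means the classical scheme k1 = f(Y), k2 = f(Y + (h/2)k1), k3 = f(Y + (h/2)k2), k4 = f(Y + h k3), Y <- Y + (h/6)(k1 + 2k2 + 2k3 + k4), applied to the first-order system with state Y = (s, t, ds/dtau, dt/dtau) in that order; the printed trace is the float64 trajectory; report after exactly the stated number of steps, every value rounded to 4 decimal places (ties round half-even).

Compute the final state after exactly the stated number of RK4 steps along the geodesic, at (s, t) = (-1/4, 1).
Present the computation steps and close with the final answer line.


f(Y) = (ds/dtau, dt/dtau, -Gamma^s_ij Y'^i Y'^j, -Gamma^t_ij Y'^i Y'^j) with the Gammas evaluated at the stage position; h = 0.050000; intermediate values shown to 6 dp
step 0: s = -0.2500, t = 1.0000, ds/dtau = -1.0000, dt/dtau = -1.0000
step 1:
  k1: at (s, t) = (-0.250000, 1.000000), (ds/dtau, dt/dtau) = (-1.000000, -1.000000); Gamma_sss = 0.666667, Gamma_sst = 0.666667, Gamma_stt = 0.000000, Gamma_tss = -0.133333, Gamma_tst = -0.133333, Gamma_ttt = 0.000000; k1 = (-1.000000, -1.000000, -2.000000, 0.400000)
  k2: at (s, t) = (-0.275000, 0.975000), (ds/dtau, dt/dtau) = (-1.050000, -0.990000); Gamma_sss = 0.679646, Gamma_sst = 0.679646, Gamma_stt = 0.000000, Gamma_tss = -0.155752, Gamma_tst = -0.155752, Gamma_ttt = 0.000000; k2 = (-1.050000, -0.990000, -2.162294, 0.495526)
  k3: at (s, t) = (-0.276250, 0.975250), (ds/dtau, dt/dtau) = (-1.054057, -0.987612); Gamma_sss = 0.679738, Gamma_sst = 0.679738, Gamma_stt = 0.000000, Gamma_tss = -0.156612, Gamma_tst = -0.156612, Gamma_ttt = 0.000000; k3 = (-1.054057, -0.987612, -2.170428, 0.500067)
  k4: at (s, t) = (-0.302703, 0.950619), (ds/dtau, dt/dtau) = (-1.108521, -0.974997); Gamma_sss = 0.691790, Gamma_sst = 0.691790, Gamma_stt = 0.000000, Gamma_tss = -0.182423, Gamma_tst = -0.182423, Gamma_ttt = 0.000000; k4 = (-1.108521, -0.974997, -2.345466, 0.618494)
  Y <- Y + (h/6)(k1 + 2k2 + 2k3 + k4): s = -0.3026, t = 0.9506, ds/dtau = -1.1084, dt/dtau = -0.9749
step 2:
  k1: at (s, t) = (-0.302639, 0.950581), (ds/dtau, dt/dtau) = (-1.108424, -0.974919); Gamma_sss = 0.691797, Gamma_sst = 0.691797, Gamma_stt = 0.000000, Gamma_tss = -0.182382, Gamma_tst = -0.182382, Gamma_ttt = 0.000000; k1 = (-1.108424, -0.974919, -2.345091, 0.618250)
  k2: at (s, t) = (-0.330349, 0.926209), (ds/dtau, dt/dtau) = (-1.167052, -0.959463); Gamma_sss = 0.702457, Gamma_sst = 0.702457, Gamma_stt = 0.000000, Gamma_tss = -0.211757, Gamma_tst = -0.211757, Gamma_ttt = 0.000000; k2 = (-1.167052, -0.959463, -2.529894, 0.762642)
  k3: at (s, t) = (-0.331815, 0.926595), (ds/dtau, dt/dtau) = (-1.171672, -0.955853); Gamma_sss = 0.702392, Gamma_sst = 0.702392, Gamma_stt = 0.000000, Gamma_tss = -0.212887, Gamma_tst = -0.212887, Gamma_ttt = 0.000000; k3 = (-1.171672, -0.955853, -2.537538, 0.769098)
  k4: at (s, t) = (-0.361222, 0.902789), (ds/dtau, dt/dtau) = (-1.235301, -0.936464); Gamma_sss = 0.710801, Gamma_sst = 0.710801, Gamma_stt = 0.000000, Gamma_tss = -0.246510, Gamma_tst = -0.246510, Gamma_ttt = 0.000000; k4 = (-1.235301, -0.936464, -2.729191, 0.946501)
  Y <- Y + (h/6)(k1 + 2k2 + 2k3 + k4): s = -0.3611, t = 0.9027, ds/dtau = -1.2352, dt/dtau = -0.9364
step 3:
  k1: at (s, t) = (-0.361148, 0.902731), (ds/dtau, dt/dtau) = (-1.235167, -0.936351); Gamma_sss = 0.710821, Gamma_sst = 0.710821, Gamma_stt = 0.000000, Gamma_tss = -0.246463, Gamma_tst = -0.246463, Gamma_ttt = 0.000000; k1 = (-1.235167, -0.936351, -2.728656, 0.946108)
  k2: at (s, t) = (-0.392028, 0.879323), (ds/dtau, dt/dtau) = (-1.303384, -0.912698); Gamma_sss = 0.716242, Gamma_sst = 0.716242, Gamma_stt = 0.000000, Gamma_tss = -0.284400, Gamma_tst = -0.284400, Gamma_ttt = 0.000000; k2 = (-1.303384, -0.912698, -2.920836, 1.159783)
  k3: at (s, t) = (-0.393733, 0.879914), (ds/dtau, dt/dtau) = (-1.308188, -0.907356); Gamma_sss = 0.715880, Gamma_sst = 0.715880, Gamma_stt = 0.000000, Gamma_tss = -0.285815, Gamma_tst = -0.285815, Gamma_ttt = 0.000000; k3 = (-1.308188, -0.907356, -2.924614, 1.167653)
  k4: at (s, t) = (-0.426558, 0.857364), (ds/dtau, dt/dtau) = (-1.381398, -0.877968); Gamma_sss = 0.716914, Gamma_sst = 0.716914, Gamma_stt = 0.000000, Gamma_tss = -0.328538, Gamma_tst = -0.328538, Gamma_ttt = 0.000000; k4 = (-1.381398, -0.877968, -3.107038, 1.423854)
  Y <- Y + (h/6)(k1 + 2k2 + 2k3 + k4): s = -0.4265, t = 0.8573, ds/dtau = -1.3812, dt/dtau = -0.8778

Answer: s = -0.4265, t = 0.8573, ds/dtau = -1.3812, dt/dtau = -0.8778


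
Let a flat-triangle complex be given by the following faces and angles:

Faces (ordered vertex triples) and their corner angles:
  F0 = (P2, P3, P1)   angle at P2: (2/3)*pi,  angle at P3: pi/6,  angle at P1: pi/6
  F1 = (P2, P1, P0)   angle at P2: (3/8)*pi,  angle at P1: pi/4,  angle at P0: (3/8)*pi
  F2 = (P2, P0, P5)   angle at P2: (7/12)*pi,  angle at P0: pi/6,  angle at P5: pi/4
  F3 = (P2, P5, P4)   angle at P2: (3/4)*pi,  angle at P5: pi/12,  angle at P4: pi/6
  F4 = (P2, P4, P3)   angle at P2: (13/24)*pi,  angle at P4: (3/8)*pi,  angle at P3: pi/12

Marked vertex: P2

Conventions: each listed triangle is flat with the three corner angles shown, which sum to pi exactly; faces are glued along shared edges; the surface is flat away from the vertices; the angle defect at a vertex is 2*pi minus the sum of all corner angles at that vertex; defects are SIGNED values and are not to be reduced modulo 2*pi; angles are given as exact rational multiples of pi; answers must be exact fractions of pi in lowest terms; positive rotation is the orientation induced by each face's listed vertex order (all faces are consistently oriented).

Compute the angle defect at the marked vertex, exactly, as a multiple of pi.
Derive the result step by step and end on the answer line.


Sum of corner angles at P2: (35/12)*pi
defect = 2*pi - (35/12)*pi

Answer: defect(P2) = (-11/12)*pi


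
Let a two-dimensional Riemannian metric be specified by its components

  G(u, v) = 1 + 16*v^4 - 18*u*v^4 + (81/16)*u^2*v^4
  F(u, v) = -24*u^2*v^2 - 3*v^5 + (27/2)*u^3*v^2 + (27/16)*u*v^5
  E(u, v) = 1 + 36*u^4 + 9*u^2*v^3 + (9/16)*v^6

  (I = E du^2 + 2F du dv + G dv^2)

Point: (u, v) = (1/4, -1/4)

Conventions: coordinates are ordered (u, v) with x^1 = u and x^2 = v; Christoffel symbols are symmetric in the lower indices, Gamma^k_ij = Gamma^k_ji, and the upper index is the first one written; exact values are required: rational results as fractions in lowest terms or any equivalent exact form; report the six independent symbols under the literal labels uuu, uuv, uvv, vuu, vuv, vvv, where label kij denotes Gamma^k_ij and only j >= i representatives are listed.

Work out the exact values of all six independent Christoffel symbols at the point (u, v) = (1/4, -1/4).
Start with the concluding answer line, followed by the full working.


Answer: Gamma_uuu = 35712/38605, Gamma_uuv = 1674/38605, Gamma_uvv = 4092/7721, Gamma_vuu = -4224/7721, Gamma_vuv = -198/7721, Gamma_vvv = -2420/7721

E = 74185/65536, F = -5115/65536, G = 68561/65536 at the point
E_u = 279/128, E_v = 837/8192, F_u = -9723/16384, F_v = 9735/16384, G_u = -495/8192, G_v = -3025/4096
EG - F^2 = 38605/32768;  g^inv = (32768/38605) * [[68561/65536, 5115/65536], [5115/65536, 74185/65536]]
first-kind symbols [ij,l] = (1/2)(d_i g_jl + d_j g_il - d_l g_ij): [uu,u] = E_u/2 = 279/256, [uu,v] = F_u - E_v/2 = -165/256, [uv,u] = E_v/2 = 837/16384, [uv,v] = G_u/2 = -495/16384, [vv,u] = F_v - G_u/2 = 5115/8192, [vv,v] = G_v/2 = -3025/8192
Gamma^u_ij = (G*[ij,u] - F*[ij,v])/(EG - F^2), Gamma^v_ij = (E*[ij,v] - F*[ij,u])/(EG - F^2)


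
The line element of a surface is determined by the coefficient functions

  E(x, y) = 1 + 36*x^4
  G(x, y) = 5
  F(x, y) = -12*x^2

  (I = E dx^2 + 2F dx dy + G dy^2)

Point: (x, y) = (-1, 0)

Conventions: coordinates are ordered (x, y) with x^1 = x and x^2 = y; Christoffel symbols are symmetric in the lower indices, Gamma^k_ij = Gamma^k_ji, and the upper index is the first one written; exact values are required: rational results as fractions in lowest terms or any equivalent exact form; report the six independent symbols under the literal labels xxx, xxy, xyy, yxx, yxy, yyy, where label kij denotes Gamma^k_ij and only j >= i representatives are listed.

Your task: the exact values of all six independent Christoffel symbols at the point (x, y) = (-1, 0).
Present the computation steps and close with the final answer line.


E = 37, F = -12, G = 5 at the point
E_x = -144, E_y = 0, F_x = 24, F_y = 0, G_x = 0, G_y = 0
EG - F^2 = 41;  g^inv = (1/41) * [[5, 12], [12, 37]]
first-kind symbols [ij,l] = (1/2)(d_i g_jl + d_j g_il - d_l g_ij): [xx,x] = E_x/2 = -72, [xx,y] = F_x - E_y/2 = 24, [xy,x] = E_y/2 = 0, [xy,y] = G_x/2 = 0, [yy,x] = F_y - G_x/2 = 0, [yy,y] = G_y/2 = 0
Gamma^x_ij = (G*[ij,x] - F*[ij,y])/(EG - F^2), Gamma^y_ij = (E*[ij,y] - F*[ij,x])/(EG - F^2)

Answer: Gamma_xxx = -72/41, Gamma_xxy = 0, Gamma_xyy = 0, Gamma_yxx = 24/41, Gamma_yxy = 0, Gamma_yyy = 0


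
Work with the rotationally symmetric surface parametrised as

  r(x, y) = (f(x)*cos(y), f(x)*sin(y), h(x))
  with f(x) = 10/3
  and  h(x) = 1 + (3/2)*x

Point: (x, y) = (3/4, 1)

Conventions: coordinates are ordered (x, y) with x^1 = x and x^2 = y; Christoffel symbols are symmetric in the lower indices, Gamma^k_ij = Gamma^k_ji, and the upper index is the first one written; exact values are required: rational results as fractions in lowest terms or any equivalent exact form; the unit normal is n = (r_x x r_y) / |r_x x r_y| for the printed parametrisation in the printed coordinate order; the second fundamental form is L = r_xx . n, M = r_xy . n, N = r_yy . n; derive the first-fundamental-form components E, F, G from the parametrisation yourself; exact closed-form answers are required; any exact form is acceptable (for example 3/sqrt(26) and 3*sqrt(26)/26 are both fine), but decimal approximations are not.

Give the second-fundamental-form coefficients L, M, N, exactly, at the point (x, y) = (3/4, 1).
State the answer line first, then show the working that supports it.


Answer: L = 0, M = 0, N = 10/3

f = 10/3, f' = 0, f'' = 0, h' = 3/2, h'' = 0
E = 9/4, F = 0, G = 100/9; answer radicand W^2 = 9/4
unnormalised second-form numerators: l = 0, m = 0, n = 5; L = l/sqrt(9/4), and similarly M = m/sqrt(W^2), N = n/sqrt(W^2)


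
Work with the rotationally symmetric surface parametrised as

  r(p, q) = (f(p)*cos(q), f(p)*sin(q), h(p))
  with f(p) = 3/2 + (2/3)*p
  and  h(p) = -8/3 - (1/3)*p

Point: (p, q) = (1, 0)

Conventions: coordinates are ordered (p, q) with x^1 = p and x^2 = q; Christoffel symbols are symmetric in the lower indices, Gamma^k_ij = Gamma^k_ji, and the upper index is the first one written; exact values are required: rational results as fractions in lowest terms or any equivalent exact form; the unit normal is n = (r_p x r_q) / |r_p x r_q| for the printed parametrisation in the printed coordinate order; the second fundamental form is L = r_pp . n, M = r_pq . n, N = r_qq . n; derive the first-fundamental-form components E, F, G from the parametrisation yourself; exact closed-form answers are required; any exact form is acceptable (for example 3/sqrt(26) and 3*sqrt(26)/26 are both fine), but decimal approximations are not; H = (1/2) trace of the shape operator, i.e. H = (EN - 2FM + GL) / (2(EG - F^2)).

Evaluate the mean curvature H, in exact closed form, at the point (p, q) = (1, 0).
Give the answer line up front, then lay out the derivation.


Answer: H = -3*sqrt(5)/65

f = 13/6, f' = 2/3, f'' = 0, h' = -1/3, h'' = 0
E = 5/9, F = 0, G = 169/36; answer radicand W^2 = 5/9
unnormalised second-form numerators: l = 0, m = 0, n = -13/18; L = l/sqrt(5/9), and similarly M = m/sqrt(W^2), N = n/sqrt(W^2)
H = (E*n - 2*F*m + G*l) / (2*(EG - F^2)*sqrt(W^2)); E*n - 2*F*m + G*l = -65/162, EG - F^2 = 845/324, so H = (-1/13)/sqrt(5/9)


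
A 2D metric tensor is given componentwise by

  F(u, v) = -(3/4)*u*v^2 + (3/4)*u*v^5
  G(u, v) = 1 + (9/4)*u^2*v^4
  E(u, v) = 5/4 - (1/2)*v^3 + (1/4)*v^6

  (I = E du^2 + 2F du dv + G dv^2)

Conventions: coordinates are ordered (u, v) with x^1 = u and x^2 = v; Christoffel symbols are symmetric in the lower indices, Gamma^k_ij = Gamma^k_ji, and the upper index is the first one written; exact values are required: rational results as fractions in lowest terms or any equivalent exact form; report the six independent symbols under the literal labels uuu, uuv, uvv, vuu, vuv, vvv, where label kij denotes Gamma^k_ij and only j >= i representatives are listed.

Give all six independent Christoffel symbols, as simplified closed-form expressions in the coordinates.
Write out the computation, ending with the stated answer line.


E = 5/4 - (1/2)*v^3 + (1/4)*v^6; F = -(3/4)*u*v^2 + (3/4)*u*v^5; G = 1 + (9/4)*u^2*v^4
Gamma^k_ij = (1/2) g^{kl} (d_i g_jl + d_j g_il - d_l g_ij), with g^inv = (1/(EG-F^2)) [[G, -F], [-F, E]]
first partials: E_u = 0, E_v = -(3/2)*v^2 + (3/2)*v^5, F_u = -(3/4)*v^2 + (3/4)*v^5, F_v = -(3/2)*u*v + (15/4)*u*v^4, G_u = (9/2)*u*v^4, G_v = 9*u^2*v^3
D = EG - F^2 = 5/4 - (1/2)*v^3 + (1/4)*v^6 + (9/4)*u^2*v^4
expanded: Gamma^u_uu = (G E_u - 2F F_u + F E_v)/(2D), Gamma^u_uv = (G E_v - F G_u)/(2D), Gamma^u_vv = (2G F_v - G G_u - F G_v)/(2D), Gamma^v_uu = (2E F_u - E E_v - F E_u)/(2D), Gamma^v_uv = (E G_u - F E_v)/(2D), Gamma^v_vv = (E G_v - 2F F_v + F G_u)/(2D); substitute and cancel common factors

Answer: Gamma_uuu = 0, Gamma_uuv = (3*v^5 - 3*v^2)/(9*u^2*v^4 + v^6 - 2*v^3 + 5), Gamma_uvv = (6*u*v^4 - 6*u*v)/(9*u^2*v^4 + v^6 - 2*v^3 + 5), Gamma_vuu = 0, Gamma_vuv = 9*u*v^4/(9*u^2*v^4 + v^6 - 2*v^3 + 5), Gamma_vvv = 18*u^2*v^3/(9*u^2*v^4 + v^6 - 2*v^3 + 5)


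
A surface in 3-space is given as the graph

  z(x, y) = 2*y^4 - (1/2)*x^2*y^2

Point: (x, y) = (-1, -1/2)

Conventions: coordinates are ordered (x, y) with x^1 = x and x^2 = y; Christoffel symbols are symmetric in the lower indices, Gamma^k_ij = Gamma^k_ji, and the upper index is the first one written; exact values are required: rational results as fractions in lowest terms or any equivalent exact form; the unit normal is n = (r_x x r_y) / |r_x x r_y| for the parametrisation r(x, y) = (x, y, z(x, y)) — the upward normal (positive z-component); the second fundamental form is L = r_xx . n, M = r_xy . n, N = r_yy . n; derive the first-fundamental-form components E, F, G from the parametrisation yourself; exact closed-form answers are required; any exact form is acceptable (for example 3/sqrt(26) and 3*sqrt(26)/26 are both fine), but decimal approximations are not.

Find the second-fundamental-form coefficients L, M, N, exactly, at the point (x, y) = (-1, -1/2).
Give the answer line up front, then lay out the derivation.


Answer: L = -sqrt(21)/21, M = -4*sqrt(21)/21, N = 20*sqrt(21)/21

z_x = 1/4, z_y = -1/2, z_xx = -1/4, z_xy = -1, z_yy = 5
E = 17/16, F = -1/8, G = 5/4; answer radicand W^2 = 21/16
unnormalised second-form numerators: l = -1/4, m = -1, n = 5; L = l/sqrt(21/16), and similarly M = m/sqrt(W^2), N = n/sqrt(W^2)


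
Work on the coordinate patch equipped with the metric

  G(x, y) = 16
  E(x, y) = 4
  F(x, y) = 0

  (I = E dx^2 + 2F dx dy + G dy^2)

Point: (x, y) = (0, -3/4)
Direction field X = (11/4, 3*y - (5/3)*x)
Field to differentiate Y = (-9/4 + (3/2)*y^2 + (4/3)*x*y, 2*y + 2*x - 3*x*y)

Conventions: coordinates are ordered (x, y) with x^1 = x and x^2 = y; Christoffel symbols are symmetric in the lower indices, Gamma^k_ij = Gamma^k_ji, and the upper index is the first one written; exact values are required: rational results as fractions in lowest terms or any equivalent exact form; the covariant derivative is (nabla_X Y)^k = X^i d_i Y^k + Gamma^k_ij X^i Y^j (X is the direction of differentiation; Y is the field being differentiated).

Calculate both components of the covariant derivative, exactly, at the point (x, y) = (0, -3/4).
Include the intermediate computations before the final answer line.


E = 4, F = 0, G = 16 at the point
E_x = 0, E_y = 0, F_x = 0, F_y = 0, G_x = 0, G_y = 0
EG - F^2 = 64;  g^inv = (1/64) * [[16, 0], [0, 4]]
first-kind symbols [ij,l] = (1/2)(d_i g_jl + d_j g_il - d_l g_ij): [xx,x] = E_x/2 = 0, [xx,y] = F_x - E_y/2 = 0, [xy,x] = E_y/2 = 0, [xy,y] = G_x/2 = 0, [yy,x] = F_y - G_x/2 = 0, [yy,y] = G_y/2 = 0
Gamma^x_ij = (G*[ij,x] - F*[ij,y])/(EG - F^2), Gamma^y_ij = (E*[ij,y] - F*[ij,x])/(EG - F^2)
Gamma_xxx = 0, Gamma_xxy = 0, Gamma_xyy = 0, Gamma_yxx = 0, Gamma_yxy = 0, Gamma_yyy = 0
X = (11/4, -9/4), Y = (-45/32, -3/2) at the point

Answer: (nabla_X Y)^x = 37/16, (nabla_X Y)^y = 115/16


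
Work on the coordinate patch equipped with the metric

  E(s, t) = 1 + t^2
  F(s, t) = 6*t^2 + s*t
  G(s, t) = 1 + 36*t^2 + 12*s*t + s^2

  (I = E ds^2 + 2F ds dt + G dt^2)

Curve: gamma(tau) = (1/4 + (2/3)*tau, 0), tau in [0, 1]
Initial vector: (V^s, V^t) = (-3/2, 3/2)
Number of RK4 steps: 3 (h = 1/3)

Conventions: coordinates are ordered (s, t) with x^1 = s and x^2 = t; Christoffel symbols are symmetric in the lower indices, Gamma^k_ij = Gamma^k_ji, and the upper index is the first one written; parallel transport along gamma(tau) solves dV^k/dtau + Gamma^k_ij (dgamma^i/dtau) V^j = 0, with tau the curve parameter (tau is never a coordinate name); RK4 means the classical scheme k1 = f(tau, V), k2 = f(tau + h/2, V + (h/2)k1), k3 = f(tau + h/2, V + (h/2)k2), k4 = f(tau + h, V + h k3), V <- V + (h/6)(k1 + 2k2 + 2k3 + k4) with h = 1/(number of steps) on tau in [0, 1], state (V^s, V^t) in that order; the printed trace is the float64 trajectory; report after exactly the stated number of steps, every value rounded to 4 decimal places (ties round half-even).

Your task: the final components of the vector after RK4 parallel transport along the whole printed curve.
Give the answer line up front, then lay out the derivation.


Answer: V^s = -1.5000, V^t = 1.1398

gamma'(tau) = (2/3, 0); f(tau, V)^k = -Gamma^k_ij(gamma(tau)) gamma'^i(tau) V^j; h = 1/3; intermediate values shown to 6 dp
curve data and Christoffel symbols at the stage parameters:
  tau = 0.000000: gamma = (0.250000, 0.000000), gamma' = (0.666667, 0.000000); Gamma_sss = 0.000000, Gamma_sst = 0.000000, Gamma_stt = 0.000000, Gamma_tss = 0.000000, Gamma_tst = 0.235294, Gamma_ttt = 1.411765
  tau = 0.166667: gamma = (0.361111, 0.000000), gamma' = (0.666667, 0.000000); Gamma_sss = 0.000000, Gamma_sst = 0.000000, Gamma_stt = 0.000000, Gamma_tss = 0.000000, Gamma_tst = 0.319454, Gamma_ttt = 1.916724
  tau = 0.333333: gamma = (0.472222, 0.000000), gamma' = (0.666667, 0.000000); Gamma_sss = 0.000000, Gamma_sst = 0.000000, Gamma_stt = 0.000000, Gamma_tss = 0.000000, Gamma_tst = 0.386120, Gamma_ttt = 2.316719
  tau = 0.500000: gamma = (0.583333, 0.000000), gamma' = (0.666667, 0.000000); Gamma_sss = 0.000000, Gamma_sst = 0.000000, Gamma_stt = 0.000000, Gamma_tss = 0.000000, Gamma_tst = 0.435233, Gamma_ttt = 2.611399
  tau = 0.666667: gamma = (0.694444, 0.000000), gamma' = (0.666667, 0.000000); Gamma_sss = 0.000000, Gamma_sst = 0.000000, Gamma_stt = 0.000000, Gamma_tss = 0.000000, Gamma_tst = 0.468506, Gamma_ttt = 2.811036
  tau = 0.833333: gamma = (0.805556, 0.000000), gamma' = (0.666667, 0.000000); Gamma_sss = 0.000000, Gamma_sst = 0.000000, Gamma_stt = 0.000000, Gamma_tss = 0.000000, Gamma_tst = 0.488535, Gamma_ttt = 2.931212
  tau = 1.000000: gamma = (0.916667, 0.000000), gamma' = (0.666667, 0.000000); Gamma_sss = 0.000000, Gamma_sst = 0.000000, Gamma_stt = 0.000000, Gamma_tss = 0.000000, Gamma_tst = 0.498113, Gamma_ttt = 2.988679
step 0: V^s = -1.5000, V^t = 1.5000
step 1: k1 = (0.000000, -0.235294), k2 = (0.000000, -0.311102), k3 = (0.000000, -0.308411), k4 = (0.000000, -0.359657); V <- V + (h/6)(k1 + 2k2 + 2k3 + k4): V^s = -1.5000, V^t = 1.3981
step 2: k1 = (0.000000, -0.359893), k2 = (0.000000, -0.388266), k3 = (0.000000, -0.386894), k4 = (0.000000, -0.396402); V <- V + (h/6)(k1 + 2k2 + 2k3 + k4): V^s = -1.5000, V^t = 1.2700
step 3: k1 = (0.000000, -0.396658), k2 = (0.000000, -0.392085), k3 = (0.000000, -0.392333), k4 = (0.000000, -0.378297); V <- V + (h/6)(k1 + 2k2 + 2k3 + k4): V^s = -1.5000, V^t = 1.1398


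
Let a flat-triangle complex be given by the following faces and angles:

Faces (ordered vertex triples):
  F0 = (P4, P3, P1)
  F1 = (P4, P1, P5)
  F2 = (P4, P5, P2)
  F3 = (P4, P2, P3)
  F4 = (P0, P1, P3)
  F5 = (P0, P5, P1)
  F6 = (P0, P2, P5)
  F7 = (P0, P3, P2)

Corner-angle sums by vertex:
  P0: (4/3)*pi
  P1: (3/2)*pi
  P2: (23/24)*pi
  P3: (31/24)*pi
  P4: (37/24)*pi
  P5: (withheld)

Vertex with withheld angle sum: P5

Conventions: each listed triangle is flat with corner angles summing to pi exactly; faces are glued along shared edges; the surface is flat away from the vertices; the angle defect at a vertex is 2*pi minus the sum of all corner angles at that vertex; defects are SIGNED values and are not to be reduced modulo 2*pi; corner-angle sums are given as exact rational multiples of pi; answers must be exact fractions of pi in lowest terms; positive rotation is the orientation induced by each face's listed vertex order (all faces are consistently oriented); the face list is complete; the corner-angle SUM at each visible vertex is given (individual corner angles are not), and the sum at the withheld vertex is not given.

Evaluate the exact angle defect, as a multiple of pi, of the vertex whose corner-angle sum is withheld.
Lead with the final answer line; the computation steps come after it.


Answer: defect(P5) = (5/8)*pi

V = 6, E = 12, F = 8; chi = V - E + F = 2
Gauss-Bonnet: total defect = 2*pi*chi = 4*pi; visible defects sum to (27/8)*pi


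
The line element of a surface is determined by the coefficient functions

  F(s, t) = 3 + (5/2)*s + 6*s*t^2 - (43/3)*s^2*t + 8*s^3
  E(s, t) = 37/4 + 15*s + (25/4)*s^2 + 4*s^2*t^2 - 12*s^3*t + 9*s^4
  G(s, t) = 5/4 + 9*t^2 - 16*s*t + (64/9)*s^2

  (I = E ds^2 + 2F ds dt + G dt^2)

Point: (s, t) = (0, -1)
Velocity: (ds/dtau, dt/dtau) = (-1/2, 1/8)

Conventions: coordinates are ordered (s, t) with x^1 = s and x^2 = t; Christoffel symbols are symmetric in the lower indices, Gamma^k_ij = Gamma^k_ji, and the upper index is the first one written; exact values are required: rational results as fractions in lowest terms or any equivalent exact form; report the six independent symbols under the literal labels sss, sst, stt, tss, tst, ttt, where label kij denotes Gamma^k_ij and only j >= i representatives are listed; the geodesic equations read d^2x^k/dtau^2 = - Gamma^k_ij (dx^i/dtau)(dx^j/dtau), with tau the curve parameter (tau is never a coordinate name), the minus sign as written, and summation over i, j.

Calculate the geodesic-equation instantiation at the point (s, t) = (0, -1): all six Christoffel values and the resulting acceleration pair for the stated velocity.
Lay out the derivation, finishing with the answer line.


E = 37/4, F = 3, G = 41/4 at the point
E_s = 15, E_t = 0, F_s = 17/2, F_t = 0, G_s = 16, G_t = -18
EG - F^2 = 1373/16;  g^inv = (16/1373) * [[41/4, -3], [-3, 37/4]]
first-kind symbols [ij,l] = (1/2)(d_i g_jl + d_j g_il - d_l g_ij): [ss,s] = E_s/2 = 15/2, [ss,t] = F_s - E_t/2 = 17/2, [st,s] = E_t/2 = 0, [st,t] = G_s/2 = 8, [tt,s] = F_t - G_s/2 = -8, [tt,t] = G_t/2 = -9
Gamma^s_ij = (G*[ij,s] - F*[ij,t])/(EG - F^2), Gamma^t_ij = (E*[ij,t] - F*[ij,s])/(EG - F^2)
Gamma_sss = 822/1373, Gamma_sst = -384/1373, Gamma_stt = -880/1373, Gamma_tss = 898/1373, Gamma_tst = 1184/1373, Gamma_ttt = -948/1373
d^2s/dtau^2 = -(Gamma_sss*(-1/2)^2 + 2*Gamma_sst*(-1/2)*(1/8) + Gamma_stt*(1/8)^2) = -959/5492
d^2t/dtau^2 = -(Gamma_tss*(-1/2)^2 + 2*Gamma_tst*(-1/2)*(1/8) + Gamma_ttt*(1/8)^2) = -987/21968

Answer: Gamma_sss = 822/1373, Gamma_sst = -384/1373, Gamma_stt = -880/1373, Gamma_tss = 898/1373, Gamma_tst = 1184/1373, Gamma_ttt = -948/1373; accelerations (d^2s/dtau^2, d^2t/dtau^2) = (-959/5492, -987/21968)


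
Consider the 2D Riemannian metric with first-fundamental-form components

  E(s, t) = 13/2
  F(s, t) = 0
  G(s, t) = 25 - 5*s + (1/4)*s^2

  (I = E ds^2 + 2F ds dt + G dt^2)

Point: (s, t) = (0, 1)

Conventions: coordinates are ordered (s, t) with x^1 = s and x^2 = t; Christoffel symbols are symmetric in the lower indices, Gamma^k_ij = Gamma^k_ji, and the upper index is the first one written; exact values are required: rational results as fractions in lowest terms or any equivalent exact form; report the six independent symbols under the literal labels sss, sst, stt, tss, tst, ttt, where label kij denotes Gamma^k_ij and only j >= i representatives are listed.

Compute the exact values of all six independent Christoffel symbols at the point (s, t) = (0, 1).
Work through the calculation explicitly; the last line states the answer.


E = 13/2, F = 0, G = 25 at the point
E_s = 0, E_t = 0, F_s = 0, F_t = 0, G_s = -5, G_t = 0
EG - F^2 = 325/2;  g^inv = (2/325) * [[25, 0], [0, 13/2]]
first-kind symbols [ij,l] = (1/2)(d_i g_jl + d_j g_il - d_l g_ij): [ss,s] = E_s/2 = 0, [ss,t] = F_s - E_t/2 = 0, [st,s] = E_t/2 = 0, [st,t] = G_s/2 = -5/2, [tt,s] = F_t - G_s/2 = 5/2, [tt,t] = G_t/2 = 0
Gamma^s_ij = (G*[ij,s] - F*[ij,t])/(EG - F^2), Gamma^t_ij = (E*[ij,t] - F*[ij,s])/(EG - F^2)

Answer: Gamma_sss = 0, Gamma_sst = 0, Gamma_stt = 5/13, Gamma_tss = 0, Gamma_tst = -1/10, Gamma_ttt = 0


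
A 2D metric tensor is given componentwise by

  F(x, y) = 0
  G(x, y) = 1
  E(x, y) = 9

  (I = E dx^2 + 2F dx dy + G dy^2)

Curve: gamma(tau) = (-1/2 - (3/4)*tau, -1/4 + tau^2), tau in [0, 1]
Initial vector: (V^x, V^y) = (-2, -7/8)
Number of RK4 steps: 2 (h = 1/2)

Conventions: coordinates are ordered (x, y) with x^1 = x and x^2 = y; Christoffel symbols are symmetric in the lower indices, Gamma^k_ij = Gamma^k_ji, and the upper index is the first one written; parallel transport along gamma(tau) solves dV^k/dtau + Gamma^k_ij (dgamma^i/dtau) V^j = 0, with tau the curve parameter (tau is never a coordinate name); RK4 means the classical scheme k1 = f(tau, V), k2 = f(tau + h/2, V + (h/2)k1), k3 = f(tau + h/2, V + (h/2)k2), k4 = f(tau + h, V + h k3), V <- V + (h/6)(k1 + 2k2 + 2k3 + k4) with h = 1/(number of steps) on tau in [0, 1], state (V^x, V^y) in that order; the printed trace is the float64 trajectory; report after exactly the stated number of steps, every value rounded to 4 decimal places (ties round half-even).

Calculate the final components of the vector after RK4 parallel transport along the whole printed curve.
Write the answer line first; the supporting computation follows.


Answer: V^x = -2.0000, V^y = -0.8750

gamma'(tau) = (-3/4, 2*tau); f(tau, V)^k = -Gamma^k_ij(gamma(tau)) gamma'^i(tau) V^j; h = 1/2; intermediate values shown to 6 dp
curve data and Christoffel symbols at the stage parameters:
  tau = 0.000000: gamma = (-0.500000, -0.250000), gamma' = (-0.750000, 0.000000); Gamma_xxx = 0.000000, Gamma_xxy = 0.000000, Gamma_xyy = 0.000000, Gamma_yxx = 0.000000, Gamma_yxy = 0.000000, Gamma_yyy = 0.000000
  tau = 0.250000: gamma = (-0.687500, -0.187500), gamma' = (-0.750000, 0.500000); Gamma_xxx = 0.000000, Gamma_xxy = 0.000000, Gamma_xyy = 0.000000, Gamma_yxx = 0.000000, Gamma_yxy = 0.000000, Gamma_yyy = 0.000000
  tau = 0.500000: gamma = (-0.875000, 0.000000), gamma' = (-0.750000, 1.000000); Gamma_xxx = 0.000000, Gamma_xxy = 0.000000, Gamma_xyy = 0.000000, Gamma_yxx = 0.000000, Gamma_yxy = 0.000000, Gamma_yyy = 0.000000
  tau = 0.750000: gamma = (-1.062500, 0.312500), gamma' = (-0.750000, 1.500000); Gamma_xxx = 0.000000, Gamma_xxy = 0.000000, Gamma_xyy = 0.000000, Gamma_yxx = 0.000000, Gamma_yxy = 0.000000, Gamma_yyy = 0.000000
  tau = 1.000000: gamma = (-1.250000, 0.750000), gamma' = (-0.750000, 2.000000); Gamma_xxx = 0.000000, Gamma_xxy = 0.000000, Gamma_xyy = 0.000000, Gamma_yxx = 0.000000, Gamma_yxy = 0.000000, Gamma_yyy = 0.000000
step 0: V^x = -2.0000, V^y = -0.8750
step 1: k1 = (0.000000, 0.000000), k2 = (0.000000, 0.000000), k3 = (0.000000, 0.000000), k4 = (0.000000, 0.000000); V <- V + (h/6)(k1 + 2k2 + 2k3 + k4): V^x = -2.0000, V^y = -0.8750
step 2: k1 = (0.000000, 0.000000), k2 = (0.000000, 0.000000), k3 = (0.000000, 0.000000), k4 = (0.000000, 0.000000); V <- V + (h/6)(k1 + 2k2 + 2k3 + k4): V^x = -2.0000, V^y = -0.8750


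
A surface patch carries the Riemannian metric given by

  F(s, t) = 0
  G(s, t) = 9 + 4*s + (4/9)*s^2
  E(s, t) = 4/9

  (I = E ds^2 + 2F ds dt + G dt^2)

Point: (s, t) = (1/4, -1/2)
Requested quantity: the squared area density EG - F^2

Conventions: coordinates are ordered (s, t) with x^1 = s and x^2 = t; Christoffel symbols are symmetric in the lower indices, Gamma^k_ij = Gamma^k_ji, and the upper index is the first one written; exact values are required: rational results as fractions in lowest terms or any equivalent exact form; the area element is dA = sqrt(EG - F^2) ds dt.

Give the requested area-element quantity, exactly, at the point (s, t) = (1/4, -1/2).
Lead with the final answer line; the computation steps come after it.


Answer: EG - F^2 = 361/81

E = 4/9, F = 0, G = 361/36; EG - F^2 = 361/81


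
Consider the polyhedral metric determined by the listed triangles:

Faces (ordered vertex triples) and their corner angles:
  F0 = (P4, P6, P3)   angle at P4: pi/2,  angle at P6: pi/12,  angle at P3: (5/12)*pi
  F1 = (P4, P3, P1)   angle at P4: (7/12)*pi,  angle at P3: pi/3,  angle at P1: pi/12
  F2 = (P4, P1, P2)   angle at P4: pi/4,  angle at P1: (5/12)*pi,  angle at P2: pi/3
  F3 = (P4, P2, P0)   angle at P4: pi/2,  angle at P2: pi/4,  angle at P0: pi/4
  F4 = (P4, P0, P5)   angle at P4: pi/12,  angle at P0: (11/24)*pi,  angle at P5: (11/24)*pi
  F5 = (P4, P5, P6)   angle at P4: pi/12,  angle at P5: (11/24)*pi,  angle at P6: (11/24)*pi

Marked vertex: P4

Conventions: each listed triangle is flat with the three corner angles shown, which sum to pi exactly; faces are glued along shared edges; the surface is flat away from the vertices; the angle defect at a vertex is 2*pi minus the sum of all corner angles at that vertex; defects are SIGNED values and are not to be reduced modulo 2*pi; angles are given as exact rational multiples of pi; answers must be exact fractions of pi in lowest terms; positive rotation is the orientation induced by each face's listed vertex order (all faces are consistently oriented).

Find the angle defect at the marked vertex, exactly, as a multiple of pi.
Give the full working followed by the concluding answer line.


Sum of corner angles at P4: 2*pi
defect = 2*pi - 2*pi

Answer: defect(P4) = 0


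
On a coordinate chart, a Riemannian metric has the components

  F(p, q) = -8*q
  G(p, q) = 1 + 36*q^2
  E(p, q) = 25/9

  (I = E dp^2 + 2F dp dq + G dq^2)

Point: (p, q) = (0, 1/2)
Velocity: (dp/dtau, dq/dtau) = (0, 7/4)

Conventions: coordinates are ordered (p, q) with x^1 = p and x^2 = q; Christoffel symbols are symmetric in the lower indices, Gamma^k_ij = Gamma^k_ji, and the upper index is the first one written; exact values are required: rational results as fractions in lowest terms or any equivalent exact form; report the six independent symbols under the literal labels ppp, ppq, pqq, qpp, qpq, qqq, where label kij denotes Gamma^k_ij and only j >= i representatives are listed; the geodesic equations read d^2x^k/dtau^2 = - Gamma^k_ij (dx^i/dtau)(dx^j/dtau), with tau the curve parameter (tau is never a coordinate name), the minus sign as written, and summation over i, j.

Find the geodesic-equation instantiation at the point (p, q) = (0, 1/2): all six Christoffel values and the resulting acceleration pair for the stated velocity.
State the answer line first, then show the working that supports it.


Answer: Gamma_ppp = 0, Gamma_ppq = 0, Gamma_pqq = -36/53, Gamma_qpp = 0, Gamma_qpq = 0, Gamma_qqq = 81/53; accelerations (d^2p/dtau^2, d^2q/dtau^2) = (441/212, -3969/848)

E = 25/9, F = -4, G = 10 at the point
E_p = 0, E_q = 0, F_p = 0, F_q = -8, G_p = 0, G_q = 36
EG - F^2 = 106/9;  g^inv = (9/106) * [[10, 4], [4, 25/9]]
first-kind symbols [ij,l] = (1/2)(d_i g_jl + d_j g_il - d_l g_ij): [pp,p] = E_p/2 = 0, [pp,q] = F_p - E_q/2 = 0, [pq,p] = E_q/2 = 0, [pq,q] = G_p/2 = 0, [qq,p] = F_q - G_p/2 = -8, [qq,q] = G_q/2 = 18
Gamma^p_ij = (G*[ij,p] - F*[ij,q])/(EG - F^2), Gamma^q_ij = (E*[ij,q] - F*[ij,p])/(EG - F^2)
Gamma_ppp = 0, Gamma_ppq = 0, Gamma_pqq = -36/53, Gamma_qpp = 0, Gamma_qpq = 0, Gamma_qqq = 81/53
d^2p/dtau^2 = -(Gamma_ppp*(0)^2 + 2*Gamma_ppq*(0)*(7/4) + Gamma_pqq*(7/4)^2) = 441/212
d^2q/dtau^2 = -(Gamma_qpp*(0)^2 + 2*Gamma_qpq*(0)*(7/4) + Gamma_qqq*(7/4)^2) = -3969/848


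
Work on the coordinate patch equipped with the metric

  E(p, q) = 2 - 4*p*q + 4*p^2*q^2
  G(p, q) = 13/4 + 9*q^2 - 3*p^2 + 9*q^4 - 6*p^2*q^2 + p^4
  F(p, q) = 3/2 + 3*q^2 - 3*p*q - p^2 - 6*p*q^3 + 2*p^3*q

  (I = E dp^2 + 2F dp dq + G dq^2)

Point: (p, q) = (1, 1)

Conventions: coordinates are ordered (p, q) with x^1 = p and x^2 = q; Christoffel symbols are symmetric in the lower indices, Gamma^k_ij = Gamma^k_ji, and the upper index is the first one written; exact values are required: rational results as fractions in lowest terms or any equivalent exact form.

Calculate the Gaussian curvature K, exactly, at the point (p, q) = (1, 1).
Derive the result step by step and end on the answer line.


E = 2, F = -7/2, G = 53/4, EG - F^2 = 57/4 at the point
E_p = 4, E_q = 4, F_p = -5, F_q = -13, G_p = -14, G_q = 42
E_qq = 8, F_pq = -15, G_pp = -6
By Brioschi, K is (det M1 - det M2) divided by (EG - F^2) squared.
M1 = [[-E_qq/2 + F_pq - G_pp/2, E_p/2, F_p - E_q/2], [F_q - G_p/2, E, F], [G_q/2, F, G]] = [[-16, 2, -7], [-6, 2, -7/2], [21, -7/2, 53/4]]; det M1 = -69
M2 = [[0, E_q/2, G_p/2], [E_q/2, E, F], [G_p/2, F, G]] = [[0, 2, -7], [2, 2, -7/2], [-7, -7/2, 53/4]]; det M2 = -53
det M1 - det M2 = -16; K = -16 / (57/4)^2 = -256/3249

Answer: K = -256/3249


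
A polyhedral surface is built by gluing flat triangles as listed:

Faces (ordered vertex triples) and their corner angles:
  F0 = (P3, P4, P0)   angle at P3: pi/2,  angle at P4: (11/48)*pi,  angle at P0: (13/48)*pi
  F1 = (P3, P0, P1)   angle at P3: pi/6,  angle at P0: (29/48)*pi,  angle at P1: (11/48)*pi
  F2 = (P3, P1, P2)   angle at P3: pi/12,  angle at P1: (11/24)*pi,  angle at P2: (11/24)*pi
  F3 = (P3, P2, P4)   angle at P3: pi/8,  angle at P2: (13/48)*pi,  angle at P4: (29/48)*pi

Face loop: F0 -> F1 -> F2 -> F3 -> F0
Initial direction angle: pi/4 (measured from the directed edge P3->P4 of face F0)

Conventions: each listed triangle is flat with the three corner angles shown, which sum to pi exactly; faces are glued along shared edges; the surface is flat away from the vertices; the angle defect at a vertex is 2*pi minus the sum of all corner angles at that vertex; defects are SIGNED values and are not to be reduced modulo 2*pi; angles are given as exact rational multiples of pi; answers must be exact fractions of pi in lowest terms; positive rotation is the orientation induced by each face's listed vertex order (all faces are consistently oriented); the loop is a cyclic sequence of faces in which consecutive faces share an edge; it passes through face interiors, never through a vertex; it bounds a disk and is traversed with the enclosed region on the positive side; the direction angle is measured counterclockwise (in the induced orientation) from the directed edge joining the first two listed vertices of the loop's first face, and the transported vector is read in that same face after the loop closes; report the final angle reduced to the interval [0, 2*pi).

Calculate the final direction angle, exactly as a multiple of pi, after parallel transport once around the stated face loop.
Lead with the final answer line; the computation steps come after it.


Answer: final direction angle = (11/8)*pi

enclosed vertex P3: corner angles sum to (7/8)*pi, defect = 2*pi - (7/8)*pi = (9/8)*pi
summing the enclosed defects onto the initial angle, mod 2*pi in the induced orientation:
final angle = pi/4 + (9/8)*pi = (11/8)*pi (mod 2*pi)


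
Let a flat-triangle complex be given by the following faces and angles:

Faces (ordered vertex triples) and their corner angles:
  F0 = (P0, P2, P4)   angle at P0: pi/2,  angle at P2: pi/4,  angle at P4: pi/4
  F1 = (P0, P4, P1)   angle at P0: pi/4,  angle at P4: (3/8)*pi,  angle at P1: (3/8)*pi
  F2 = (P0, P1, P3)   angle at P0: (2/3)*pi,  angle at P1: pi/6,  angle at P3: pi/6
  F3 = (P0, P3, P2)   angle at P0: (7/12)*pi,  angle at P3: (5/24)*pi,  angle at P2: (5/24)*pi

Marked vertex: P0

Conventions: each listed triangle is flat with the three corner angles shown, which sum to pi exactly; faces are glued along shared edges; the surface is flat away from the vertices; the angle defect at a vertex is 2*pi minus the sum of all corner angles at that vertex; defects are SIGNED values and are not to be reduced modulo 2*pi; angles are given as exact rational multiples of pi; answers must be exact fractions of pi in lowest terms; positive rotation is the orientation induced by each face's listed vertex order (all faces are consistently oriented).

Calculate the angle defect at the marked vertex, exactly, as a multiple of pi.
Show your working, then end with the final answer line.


Sum of corner angles at P0: 2*pi
defect = 2*pi - 2*pi

Answer: defect(P0) = 0


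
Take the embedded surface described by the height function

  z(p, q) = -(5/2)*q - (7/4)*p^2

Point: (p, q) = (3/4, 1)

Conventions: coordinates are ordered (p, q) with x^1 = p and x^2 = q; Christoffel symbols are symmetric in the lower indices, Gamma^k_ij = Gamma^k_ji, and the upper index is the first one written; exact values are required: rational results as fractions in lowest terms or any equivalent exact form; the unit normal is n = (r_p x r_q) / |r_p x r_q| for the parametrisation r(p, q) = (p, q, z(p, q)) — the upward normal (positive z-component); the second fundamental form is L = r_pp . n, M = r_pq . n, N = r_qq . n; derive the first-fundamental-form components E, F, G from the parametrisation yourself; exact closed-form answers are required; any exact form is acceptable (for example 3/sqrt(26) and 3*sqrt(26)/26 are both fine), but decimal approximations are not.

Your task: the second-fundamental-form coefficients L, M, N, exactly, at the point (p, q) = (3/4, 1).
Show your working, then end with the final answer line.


z_p = -21/8, z_q = -5/2, z_pp = -7/2, z_pq = 0, z_qq = 0
E = 505/64, F = 105/16, G = 29/4; answer radicand W^2 = 905/64
unnormalised second-form numerators: l = -7/2, m = 0, n = 0; L = l/sqrt(905/64), and similarly M = m/sqrt(W^2), N = n/sqrt(W^2)

Answer: L = -28*sqrt(905)/905, M = 0, N = 0
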